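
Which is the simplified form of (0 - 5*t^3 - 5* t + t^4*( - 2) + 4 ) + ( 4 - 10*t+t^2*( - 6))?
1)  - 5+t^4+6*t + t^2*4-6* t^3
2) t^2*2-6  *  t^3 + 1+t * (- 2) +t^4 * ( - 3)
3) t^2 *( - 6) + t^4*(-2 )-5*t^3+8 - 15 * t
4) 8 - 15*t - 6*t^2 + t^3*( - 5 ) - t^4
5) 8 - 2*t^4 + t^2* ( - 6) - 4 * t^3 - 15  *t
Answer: 3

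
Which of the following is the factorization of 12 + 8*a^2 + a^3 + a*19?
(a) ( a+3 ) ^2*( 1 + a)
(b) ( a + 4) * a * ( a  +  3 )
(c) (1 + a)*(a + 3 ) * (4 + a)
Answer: c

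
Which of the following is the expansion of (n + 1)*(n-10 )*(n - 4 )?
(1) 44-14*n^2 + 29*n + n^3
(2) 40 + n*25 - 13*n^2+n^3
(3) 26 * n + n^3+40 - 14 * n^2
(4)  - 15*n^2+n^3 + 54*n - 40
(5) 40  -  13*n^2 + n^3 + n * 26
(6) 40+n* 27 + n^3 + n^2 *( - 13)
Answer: 5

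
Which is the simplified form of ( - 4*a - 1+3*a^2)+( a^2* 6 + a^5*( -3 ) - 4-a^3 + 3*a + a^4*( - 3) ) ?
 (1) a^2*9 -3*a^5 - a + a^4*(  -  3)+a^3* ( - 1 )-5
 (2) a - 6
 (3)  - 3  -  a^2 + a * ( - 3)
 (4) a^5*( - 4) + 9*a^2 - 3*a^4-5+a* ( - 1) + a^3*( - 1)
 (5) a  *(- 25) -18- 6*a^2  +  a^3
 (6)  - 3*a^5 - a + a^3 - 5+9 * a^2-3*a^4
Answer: 1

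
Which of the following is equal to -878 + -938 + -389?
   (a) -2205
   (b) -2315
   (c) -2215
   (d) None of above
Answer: a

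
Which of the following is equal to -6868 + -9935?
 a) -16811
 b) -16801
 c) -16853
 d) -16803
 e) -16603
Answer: d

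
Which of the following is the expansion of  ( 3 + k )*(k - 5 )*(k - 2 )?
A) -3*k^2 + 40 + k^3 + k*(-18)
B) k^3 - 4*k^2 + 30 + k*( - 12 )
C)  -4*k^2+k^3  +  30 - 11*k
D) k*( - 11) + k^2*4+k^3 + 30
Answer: C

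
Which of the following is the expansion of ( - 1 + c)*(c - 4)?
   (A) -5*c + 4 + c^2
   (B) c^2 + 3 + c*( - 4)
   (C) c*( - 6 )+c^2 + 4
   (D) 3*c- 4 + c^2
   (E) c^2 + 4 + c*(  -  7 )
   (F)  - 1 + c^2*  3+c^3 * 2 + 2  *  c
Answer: A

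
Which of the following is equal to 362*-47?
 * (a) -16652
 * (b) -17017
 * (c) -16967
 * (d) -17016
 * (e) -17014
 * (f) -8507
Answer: e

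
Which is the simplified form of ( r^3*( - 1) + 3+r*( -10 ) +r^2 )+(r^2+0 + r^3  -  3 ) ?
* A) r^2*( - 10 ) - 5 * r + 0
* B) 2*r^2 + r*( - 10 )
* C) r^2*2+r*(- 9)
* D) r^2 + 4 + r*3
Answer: B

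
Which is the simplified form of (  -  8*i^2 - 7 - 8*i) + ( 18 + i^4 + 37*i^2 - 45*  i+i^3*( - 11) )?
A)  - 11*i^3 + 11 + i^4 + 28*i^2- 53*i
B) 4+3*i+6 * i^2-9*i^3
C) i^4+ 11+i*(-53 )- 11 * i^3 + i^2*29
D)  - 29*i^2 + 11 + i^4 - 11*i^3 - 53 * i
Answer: C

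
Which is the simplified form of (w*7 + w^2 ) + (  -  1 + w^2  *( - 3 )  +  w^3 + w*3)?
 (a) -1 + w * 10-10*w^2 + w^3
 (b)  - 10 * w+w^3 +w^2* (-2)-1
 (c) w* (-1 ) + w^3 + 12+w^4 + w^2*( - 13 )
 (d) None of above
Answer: d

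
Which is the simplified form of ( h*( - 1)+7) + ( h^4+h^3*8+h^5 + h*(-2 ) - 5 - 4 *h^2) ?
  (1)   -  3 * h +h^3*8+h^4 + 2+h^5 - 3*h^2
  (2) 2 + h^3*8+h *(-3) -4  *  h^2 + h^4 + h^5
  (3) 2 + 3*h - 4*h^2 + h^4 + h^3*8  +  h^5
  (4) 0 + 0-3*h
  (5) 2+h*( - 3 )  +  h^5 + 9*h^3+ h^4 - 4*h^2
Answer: 2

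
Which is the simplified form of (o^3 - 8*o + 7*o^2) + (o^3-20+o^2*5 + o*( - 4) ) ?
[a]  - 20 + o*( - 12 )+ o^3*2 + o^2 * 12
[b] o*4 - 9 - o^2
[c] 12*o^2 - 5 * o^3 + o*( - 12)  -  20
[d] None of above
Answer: a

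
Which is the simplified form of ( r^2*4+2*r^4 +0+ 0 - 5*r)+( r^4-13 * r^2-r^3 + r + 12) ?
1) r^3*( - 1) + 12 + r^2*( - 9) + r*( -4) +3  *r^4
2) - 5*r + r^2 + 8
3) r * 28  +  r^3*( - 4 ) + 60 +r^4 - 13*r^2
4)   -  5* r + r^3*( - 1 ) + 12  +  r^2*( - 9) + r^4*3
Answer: 1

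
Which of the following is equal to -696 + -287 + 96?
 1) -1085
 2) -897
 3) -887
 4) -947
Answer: 3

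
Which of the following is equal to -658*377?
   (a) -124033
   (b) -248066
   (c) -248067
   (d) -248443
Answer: b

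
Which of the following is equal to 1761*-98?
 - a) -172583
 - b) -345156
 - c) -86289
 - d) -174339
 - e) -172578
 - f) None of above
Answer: e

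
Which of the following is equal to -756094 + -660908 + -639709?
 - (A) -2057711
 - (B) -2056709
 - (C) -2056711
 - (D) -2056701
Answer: C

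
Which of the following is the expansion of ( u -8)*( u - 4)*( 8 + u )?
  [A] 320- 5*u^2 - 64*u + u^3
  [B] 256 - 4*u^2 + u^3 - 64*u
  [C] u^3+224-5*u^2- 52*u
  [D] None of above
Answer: B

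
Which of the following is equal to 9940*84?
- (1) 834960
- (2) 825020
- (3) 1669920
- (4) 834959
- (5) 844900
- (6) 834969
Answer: 1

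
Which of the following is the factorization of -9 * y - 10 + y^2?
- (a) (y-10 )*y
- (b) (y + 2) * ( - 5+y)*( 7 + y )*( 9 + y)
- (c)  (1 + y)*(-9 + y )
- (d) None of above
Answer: d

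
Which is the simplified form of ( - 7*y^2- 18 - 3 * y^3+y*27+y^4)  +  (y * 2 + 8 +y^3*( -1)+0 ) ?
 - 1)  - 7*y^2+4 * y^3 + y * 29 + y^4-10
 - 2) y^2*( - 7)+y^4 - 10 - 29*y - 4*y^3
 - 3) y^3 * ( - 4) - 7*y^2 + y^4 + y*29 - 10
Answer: 3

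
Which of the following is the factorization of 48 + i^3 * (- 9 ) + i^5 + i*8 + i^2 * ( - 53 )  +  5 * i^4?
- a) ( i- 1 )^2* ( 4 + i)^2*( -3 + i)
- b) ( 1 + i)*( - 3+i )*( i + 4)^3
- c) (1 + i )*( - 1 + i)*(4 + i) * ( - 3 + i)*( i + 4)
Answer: c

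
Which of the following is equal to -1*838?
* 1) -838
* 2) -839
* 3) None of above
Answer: 1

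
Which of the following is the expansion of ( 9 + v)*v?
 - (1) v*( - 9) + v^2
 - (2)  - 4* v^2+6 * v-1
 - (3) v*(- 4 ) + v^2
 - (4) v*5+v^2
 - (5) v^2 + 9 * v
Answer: 5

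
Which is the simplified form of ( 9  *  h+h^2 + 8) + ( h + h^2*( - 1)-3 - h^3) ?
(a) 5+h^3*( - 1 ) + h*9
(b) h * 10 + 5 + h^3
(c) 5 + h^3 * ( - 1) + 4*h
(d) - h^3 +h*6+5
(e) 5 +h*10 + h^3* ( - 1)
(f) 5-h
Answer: e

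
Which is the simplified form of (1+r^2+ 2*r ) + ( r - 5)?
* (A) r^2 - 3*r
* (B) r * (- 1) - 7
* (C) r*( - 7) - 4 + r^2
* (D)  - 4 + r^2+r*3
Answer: D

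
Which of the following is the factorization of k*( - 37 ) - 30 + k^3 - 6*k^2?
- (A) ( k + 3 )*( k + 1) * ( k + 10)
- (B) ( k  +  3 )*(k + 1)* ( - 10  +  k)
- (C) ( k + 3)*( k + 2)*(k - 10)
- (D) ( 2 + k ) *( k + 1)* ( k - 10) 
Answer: B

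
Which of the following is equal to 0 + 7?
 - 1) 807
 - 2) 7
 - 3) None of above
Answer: 2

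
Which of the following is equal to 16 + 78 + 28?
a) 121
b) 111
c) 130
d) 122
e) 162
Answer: d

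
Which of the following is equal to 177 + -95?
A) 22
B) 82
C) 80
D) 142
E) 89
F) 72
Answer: B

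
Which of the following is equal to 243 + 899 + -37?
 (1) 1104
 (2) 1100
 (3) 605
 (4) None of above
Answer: 4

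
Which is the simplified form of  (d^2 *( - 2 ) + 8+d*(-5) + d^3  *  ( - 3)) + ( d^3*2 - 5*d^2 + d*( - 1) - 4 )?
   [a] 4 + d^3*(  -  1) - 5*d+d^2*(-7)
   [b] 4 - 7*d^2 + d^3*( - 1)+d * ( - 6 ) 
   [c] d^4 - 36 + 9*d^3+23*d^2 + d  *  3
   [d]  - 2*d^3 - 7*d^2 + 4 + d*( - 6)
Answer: b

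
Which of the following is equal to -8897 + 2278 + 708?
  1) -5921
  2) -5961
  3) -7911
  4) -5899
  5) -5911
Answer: 5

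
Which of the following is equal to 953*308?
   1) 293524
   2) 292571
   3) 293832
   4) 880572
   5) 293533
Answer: 1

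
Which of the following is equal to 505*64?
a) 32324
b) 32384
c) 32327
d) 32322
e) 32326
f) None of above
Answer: f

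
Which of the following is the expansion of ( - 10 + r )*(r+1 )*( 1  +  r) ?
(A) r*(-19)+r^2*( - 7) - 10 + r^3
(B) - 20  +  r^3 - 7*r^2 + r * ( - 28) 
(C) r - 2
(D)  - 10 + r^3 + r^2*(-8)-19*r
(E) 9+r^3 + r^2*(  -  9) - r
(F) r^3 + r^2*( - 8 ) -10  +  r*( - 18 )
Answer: D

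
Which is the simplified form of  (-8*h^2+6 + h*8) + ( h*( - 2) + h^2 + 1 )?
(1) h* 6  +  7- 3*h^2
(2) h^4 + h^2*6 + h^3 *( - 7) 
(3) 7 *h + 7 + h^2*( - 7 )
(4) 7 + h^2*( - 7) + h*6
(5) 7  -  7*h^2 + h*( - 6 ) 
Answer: 4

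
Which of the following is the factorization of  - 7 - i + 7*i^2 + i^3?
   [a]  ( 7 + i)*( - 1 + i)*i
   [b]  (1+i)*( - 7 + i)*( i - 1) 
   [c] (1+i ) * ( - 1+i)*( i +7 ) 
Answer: c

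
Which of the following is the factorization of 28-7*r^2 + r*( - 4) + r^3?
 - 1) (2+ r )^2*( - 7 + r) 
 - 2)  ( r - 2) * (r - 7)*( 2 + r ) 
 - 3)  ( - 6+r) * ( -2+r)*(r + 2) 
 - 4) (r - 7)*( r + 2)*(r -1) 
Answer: 2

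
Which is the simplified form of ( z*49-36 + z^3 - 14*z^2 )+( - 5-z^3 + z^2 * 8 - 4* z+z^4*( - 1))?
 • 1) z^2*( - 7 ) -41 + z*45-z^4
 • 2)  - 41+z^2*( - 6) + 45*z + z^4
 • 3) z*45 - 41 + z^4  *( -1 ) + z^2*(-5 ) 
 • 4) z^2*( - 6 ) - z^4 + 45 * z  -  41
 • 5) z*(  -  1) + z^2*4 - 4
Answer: 4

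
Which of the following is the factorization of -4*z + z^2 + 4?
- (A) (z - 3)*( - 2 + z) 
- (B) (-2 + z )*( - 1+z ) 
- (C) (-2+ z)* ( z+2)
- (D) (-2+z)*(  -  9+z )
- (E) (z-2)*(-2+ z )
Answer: E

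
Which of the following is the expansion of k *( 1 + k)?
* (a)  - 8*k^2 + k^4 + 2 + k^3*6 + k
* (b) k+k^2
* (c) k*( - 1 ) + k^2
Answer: b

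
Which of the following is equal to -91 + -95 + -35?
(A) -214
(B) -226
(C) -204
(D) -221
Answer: D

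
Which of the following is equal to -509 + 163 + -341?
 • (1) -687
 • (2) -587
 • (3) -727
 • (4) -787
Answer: 1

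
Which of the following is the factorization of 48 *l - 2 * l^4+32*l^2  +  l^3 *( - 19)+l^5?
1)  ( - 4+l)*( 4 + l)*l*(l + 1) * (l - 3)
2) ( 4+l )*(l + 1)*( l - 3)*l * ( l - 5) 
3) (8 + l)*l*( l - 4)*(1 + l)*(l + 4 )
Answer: 1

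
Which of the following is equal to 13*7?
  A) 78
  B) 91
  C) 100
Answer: B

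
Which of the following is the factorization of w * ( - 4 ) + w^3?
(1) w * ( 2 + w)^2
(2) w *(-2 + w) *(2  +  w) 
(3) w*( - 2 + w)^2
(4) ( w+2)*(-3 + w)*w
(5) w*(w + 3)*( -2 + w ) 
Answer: 2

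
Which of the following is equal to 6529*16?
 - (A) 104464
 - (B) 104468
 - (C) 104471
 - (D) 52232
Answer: A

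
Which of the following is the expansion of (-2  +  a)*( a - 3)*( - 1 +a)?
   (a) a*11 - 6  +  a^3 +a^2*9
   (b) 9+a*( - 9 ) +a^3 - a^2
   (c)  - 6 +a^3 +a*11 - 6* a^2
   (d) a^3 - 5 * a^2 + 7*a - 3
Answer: c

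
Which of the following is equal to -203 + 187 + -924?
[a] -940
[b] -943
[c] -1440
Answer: a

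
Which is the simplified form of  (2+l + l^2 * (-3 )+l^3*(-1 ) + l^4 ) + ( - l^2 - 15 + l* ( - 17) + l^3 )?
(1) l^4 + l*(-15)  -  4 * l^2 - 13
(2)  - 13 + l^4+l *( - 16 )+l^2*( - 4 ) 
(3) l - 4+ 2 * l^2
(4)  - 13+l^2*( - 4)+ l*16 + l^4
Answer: 2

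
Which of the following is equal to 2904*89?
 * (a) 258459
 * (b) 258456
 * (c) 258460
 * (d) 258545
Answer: b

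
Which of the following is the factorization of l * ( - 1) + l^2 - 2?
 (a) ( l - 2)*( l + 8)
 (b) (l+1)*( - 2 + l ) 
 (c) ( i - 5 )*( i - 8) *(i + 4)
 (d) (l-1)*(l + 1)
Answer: b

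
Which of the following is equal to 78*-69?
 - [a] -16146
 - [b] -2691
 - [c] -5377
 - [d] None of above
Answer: d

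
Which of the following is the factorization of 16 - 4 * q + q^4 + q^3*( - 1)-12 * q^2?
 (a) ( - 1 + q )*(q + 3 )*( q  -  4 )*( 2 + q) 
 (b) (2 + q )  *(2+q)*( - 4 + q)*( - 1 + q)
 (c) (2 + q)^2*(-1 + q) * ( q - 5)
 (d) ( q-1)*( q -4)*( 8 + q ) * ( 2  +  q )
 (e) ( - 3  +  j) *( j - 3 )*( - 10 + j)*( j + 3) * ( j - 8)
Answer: b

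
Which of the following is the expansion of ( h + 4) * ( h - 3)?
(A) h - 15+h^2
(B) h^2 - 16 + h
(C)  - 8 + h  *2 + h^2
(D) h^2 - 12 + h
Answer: D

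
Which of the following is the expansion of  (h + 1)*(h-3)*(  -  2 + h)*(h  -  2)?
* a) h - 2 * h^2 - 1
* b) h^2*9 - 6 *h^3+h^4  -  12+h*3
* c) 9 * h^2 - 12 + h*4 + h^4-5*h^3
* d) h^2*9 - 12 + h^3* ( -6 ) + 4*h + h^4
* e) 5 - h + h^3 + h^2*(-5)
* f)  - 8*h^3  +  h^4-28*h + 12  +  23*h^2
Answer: d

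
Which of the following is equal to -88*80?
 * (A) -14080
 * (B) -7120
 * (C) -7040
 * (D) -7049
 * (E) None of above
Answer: C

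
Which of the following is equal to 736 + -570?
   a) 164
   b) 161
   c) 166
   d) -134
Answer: c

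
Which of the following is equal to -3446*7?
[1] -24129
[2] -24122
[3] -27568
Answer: 2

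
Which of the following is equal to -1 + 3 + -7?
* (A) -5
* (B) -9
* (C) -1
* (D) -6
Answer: A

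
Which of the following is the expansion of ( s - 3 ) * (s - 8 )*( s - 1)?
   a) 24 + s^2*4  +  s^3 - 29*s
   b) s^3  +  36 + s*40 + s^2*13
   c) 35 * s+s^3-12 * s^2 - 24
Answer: c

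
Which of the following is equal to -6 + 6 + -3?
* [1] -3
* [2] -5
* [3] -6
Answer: 1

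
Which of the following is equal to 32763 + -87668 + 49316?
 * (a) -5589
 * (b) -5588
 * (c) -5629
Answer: a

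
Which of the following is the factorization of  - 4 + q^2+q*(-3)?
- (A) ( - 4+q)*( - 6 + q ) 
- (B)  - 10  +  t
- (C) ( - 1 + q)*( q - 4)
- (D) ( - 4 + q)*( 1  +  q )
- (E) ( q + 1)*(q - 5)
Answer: D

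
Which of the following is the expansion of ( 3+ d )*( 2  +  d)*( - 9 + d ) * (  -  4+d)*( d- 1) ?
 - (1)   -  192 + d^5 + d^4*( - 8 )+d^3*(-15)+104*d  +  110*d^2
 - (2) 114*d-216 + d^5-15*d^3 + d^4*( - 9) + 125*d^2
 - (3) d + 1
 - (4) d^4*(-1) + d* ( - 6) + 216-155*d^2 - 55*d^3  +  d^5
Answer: 2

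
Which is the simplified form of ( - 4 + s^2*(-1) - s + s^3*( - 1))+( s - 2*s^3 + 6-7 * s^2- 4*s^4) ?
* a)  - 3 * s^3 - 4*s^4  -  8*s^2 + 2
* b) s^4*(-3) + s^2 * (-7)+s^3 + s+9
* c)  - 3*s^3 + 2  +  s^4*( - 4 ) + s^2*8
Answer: a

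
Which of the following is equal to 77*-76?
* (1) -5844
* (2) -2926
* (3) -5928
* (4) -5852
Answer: 4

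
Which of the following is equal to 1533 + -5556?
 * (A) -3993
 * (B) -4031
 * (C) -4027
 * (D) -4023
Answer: D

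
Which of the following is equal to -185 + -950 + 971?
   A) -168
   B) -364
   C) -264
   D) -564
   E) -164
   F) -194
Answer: E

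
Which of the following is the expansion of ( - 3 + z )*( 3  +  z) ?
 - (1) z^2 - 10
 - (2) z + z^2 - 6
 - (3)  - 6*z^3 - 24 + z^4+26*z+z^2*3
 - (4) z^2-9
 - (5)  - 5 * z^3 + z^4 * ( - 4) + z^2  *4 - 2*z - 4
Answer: 4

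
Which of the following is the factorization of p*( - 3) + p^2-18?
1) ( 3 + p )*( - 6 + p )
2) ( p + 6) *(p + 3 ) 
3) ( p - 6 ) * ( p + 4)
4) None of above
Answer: 1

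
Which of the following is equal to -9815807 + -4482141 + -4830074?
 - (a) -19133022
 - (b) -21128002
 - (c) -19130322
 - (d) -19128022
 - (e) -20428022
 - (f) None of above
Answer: d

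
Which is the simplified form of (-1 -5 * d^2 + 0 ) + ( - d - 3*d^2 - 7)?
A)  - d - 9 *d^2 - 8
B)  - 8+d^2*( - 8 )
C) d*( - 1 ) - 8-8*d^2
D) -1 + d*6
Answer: C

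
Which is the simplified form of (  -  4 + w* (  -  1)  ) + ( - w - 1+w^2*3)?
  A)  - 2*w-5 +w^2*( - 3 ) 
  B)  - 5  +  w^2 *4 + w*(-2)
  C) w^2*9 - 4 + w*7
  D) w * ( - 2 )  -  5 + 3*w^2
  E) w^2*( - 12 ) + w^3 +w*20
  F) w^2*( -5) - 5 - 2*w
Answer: D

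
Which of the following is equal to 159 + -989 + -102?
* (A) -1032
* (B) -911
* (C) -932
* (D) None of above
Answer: C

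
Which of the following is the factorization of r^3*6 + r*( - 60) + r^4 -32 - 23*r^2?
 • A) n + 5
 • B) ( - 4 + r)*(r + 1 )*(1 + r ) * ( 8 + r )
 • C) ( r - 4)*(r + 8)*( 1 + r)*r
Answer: B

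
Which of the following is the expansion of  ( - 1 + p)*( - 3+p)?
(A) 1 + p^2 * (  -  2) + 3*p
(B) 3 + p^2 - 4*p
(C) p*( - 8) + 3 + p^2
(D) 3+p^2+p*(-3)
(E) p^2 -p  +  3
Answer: B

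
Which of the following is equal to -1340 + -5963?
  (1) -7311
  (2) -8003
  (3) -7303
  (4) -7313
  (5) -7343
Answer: 3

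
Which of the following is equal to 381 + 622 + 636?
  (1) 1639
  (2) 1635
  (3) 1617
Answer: 1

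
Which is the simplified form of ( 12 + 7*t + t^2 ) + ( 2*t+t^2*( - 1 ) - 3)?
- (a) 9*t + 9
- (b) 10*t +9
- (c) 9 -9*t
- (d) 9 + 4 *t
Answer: a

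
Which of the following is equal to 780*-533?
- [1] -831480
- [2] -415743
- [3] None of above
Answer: 3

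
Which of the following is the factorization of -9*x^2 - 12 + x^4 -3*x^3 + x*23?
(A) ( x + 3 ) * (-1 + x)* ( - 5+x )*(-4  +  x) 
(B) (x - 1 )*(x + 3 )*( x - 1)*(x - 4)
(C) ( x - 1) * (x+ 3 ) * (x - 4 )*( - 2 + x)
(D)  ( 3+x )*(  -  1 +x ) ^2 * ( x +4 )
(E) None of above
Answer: B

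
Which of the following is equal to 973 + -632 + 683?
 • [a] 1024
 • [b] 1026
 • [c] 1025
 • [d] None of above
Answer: a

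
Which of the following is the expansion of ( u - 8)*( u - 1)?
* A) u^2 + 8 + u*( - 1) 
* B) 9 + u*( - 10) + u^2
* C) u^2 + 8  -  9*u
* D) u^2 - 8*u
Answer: C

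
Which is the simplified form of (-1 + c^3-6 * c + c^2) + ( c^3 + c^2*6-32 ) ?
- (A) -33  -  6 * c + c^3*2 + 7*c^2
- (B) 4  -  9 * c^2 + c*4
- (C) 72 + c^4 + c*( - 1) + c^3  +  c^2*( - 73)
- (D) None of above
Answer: A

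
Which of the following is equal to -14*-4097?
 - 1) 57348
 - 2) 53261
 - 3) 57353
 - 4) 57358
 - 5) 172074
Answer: 4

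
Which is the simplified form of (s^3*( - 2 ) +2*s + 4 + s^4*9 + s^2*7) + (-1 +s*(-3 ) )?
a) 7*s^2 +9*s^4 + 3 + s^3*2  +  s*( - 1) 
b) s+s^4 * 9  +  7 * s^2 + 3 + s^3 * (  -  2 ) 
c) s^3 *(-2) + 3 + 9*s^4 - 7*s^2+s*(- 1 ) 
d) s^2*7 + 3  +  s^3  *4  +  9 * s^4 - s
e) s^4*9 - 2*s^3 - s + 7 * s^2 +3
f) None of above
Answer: e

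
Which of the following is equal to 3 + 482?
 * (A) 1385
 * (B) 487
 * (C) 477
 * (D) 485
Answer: D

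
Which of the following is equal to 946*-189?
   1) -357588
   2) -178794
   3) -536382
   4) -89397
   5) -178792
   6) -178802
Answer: 2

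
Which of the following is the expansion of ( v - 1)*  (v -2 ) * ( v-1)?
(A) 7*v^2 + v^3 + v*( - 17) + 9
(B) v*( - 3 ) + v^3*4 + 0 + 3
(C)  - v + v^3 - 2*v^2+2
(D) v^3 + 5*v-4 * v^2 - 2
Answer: D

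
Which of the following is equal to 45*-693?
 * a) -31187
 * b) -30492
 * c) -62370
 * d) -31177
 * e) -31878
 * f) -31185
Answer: f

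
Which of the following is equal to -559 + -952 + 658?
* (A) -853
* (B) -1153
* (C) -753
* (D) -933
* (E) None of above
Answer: A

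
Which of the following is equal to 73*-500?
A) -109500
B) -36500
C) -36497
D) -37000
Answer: B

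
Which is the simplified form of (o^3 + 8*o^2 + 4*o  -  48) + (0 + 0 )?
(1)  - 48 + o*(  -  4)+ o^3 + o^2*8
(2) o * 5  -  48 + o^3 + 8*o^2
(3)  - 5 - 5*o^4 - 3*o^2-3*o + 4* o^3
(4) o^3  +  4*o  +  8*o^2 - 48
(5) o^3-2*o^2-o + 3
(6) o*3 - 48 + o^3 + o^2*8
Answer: 4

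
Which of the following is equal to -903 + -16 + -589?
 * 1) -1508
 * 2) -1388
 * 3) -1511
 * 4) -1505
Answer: 1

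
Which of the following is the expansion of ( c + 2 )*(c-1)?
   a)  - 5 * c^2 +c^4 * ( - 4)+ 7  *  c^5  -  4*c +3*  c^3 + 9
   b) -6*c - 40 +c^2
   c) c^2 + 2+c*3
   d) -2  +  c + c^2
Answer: d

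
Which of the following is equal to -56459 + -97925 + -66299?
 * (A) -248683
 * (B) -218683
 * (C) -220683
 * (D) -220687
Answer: C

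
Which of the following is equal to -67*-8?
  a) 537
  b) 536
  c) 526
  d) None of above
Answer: b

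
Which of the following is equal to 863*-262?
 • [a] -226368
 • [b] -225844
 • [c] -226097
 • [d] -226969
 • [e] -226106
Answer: e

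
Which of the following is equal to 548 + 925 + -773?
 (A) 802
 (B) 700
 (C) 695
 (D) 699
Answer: B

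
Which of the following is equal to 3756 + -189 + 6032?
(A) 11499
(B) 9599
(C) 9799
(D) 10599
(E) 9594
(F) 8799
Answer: B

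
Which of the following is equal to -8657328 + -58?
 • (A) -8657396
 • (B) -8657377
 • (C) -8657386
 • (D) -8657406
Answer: C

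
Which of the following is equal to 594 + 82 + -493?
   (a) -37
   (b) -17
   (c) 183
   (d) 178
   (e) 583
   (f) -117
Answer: c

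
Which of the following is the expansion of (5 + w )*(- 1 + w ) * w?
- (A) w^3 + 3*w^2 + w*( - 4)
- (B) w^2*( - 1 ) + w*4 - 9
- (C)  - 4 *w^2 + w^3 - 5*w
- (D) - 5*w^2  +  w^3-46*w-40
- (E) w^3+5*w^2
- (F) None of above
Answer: F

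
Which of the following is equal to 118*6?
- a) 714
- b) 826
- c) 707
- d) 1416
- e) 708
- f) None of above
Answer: e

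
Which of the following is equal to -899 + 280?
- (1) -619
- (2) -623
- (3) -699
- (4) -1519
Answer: 1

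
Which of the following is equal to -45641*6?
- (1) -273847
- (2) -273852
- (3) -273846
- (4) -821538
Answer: 3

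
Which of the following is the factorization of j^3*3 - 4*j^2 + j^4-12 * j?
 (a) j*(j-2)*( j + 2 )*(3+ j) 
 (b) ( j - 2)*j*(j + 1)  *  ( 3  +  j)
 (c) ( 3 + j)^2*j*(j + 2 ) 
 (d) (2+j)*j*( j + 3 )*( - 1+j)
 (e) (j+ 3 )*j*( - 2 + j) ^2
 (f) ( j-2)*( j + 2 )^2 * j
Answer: a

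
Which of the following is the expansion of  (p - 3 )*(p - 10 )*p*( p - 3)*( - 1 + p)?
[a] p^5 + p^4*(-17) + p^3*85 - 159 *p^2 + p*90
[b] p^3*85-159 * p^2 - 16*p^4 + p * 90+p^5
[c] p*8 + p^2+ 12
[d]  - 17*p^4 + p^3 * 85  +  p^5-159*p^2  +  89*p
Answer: a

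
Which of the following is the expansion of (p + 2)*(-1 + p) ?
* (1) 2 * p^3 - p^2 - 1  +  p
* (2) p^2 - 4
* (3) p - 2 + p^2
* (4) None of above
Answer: 3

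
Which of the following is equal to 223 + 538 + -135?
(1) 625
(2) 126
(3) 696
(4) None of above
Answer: 4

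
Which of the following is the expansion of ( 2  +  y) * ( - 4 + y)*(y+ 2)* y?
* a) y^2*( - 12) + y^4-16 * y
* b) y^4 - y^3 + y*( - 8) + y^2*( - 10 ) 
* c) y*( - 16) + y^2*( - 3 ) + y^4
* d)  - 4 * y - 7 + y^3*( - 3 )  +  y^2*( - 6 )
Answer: a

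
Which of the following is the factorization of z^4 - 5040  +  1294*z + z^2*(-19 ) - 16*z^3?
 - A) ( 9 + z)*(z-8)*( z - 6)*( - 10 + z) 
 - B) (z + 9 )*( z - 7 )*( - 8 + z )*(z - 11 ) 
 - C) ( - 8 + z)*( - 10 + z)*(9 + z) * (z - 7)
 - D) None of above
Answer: C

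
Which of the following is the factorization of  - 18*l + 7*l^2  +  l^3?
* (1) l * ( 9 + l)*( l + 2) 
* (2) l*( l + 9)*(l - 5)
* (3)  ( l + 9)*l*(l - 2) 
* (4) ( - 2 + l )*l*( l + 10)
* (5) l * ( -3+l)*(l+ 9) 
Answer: 3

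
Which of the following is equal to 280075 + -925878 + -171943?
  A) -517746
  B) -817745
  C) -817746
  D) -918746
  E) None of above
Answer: C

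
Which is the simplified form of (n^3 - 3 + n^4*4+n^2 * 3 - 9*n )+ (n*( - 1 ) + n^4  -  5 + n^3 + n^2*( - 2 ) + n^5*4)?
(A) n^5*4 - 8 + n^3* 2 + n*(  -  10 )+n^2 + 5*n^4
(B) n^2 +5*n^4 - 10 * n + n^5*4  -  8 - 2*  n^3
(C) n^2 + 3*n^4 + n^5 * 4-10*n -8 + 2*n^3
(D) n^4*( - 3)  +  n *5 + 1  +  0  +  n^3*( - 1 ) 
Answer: A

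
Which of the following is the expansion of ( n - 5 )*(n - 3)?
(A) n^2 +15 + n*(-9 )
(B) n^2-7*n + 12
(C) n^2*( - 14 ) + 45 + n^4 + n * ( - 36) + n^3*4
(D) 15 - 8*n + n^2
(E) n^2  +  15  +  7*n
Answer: D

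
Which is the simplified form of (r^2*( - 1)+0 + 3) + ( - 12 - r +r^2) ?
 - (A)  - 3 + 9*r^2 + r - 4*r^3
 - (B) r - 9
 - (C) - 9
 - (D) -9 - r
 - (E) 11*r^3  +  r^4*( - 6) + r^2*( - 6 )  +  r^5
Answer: D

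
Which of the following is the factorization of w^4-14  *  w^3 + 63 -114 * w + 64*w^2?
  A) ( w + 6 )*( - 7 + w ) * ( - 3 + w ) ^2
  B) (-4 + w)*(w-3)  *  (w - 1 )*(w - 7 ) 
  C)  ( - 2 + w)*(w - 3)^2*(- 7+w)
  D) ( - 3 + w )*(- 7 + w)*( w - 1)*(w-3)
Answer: D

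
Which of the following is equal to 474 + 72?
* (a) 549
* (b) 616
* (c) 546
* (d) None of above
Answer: c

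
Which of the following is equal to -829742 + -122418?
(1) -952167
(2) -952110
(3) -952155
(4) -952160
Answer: 4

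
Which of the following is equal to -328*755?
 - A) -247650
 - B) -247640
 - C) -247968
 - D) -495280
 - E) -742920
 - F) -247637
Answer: B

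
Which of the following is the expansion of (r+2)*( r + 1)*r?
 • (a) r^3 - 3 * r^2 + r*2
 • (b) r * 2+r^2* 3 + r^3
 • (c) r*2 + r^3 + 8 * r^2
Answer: b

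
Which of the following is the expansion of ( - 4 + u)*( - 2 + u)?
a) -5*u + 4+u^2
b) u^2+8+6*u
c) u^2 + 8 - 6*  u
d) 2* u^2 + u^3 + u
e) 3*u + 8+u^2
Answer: c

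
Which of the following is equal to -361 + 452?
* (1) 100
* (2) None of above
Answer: 2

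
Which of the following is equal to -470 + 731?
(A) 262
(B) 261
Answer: B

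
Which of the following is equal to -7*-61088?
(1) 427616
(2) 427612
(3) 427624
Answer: 1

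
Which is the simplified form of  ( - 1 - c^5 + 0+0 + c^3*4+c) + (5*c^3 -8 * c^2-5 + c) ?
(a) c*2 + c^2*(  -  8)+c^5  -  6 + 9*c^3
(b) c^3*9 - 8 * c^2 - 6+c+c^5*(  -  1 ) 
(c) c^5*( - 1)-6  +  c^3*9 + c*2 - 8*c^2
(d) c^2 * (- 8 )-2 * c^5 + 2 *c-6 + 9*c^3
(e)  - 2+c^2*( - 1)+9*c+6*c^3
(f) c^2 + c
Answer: c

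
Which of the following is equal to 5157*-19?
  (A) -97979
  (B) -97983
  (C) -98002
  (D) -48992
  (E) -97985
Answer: B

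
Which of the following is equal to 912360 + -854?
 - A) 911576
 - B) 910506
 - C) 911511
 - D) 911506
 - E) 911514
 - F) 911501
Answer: D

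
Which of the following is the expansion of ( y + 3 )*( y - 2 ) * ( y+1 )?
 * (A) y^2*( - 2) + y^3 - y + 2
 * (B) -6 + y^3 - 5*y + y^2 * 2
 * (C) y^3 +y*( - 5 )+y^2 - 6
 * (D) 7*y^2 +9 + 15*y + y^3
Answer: B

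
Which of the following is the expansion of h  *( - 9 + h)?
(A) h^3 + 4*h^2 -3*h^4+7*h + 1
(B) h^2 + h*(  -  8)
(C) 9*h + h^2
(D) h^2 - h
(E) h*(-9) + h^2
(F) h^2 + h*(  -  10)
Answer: E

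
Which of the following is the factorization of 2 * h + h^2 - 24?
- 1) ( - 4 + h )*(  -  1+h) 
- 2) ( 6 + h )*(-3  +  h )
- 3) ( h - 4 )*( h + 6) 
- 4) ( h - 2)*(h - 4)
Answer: 3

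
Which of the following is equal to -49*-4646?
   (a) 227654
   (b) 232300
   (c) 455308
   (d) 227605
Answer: a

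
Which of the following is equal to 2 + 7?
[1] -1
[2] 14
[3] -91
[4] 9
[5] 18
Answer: 4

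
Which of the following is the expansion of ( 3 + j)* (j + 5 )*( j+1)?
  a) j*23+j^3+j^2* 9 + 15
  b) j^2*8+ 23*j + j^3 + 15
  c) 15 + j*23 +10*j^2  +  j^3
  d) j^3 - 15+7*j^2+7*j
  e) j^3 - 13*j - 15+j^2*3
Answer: a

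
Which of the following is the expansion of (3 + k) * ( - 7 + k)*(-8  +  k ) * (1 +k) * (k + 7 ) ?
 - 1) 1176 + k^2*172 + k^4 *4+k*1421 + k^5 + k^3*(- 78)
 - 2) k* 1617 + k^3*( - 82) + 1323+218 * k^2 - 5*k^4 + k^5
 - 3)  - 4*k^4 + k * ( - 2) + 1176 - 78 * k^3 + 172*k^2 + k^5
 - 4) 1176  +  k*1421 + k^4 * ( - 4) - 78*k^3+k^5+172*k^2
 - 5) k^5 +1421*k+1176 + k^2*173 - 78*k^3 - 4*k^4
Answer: 4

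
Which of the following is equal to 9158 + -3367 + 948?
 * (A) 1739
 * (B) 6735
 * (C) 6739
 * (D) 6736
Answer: C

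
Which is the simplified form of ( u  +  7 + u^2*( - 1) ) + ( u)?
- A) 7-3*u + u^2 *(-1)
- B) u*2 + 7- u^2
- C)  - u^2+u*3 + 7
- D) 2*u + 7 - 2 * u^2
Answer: B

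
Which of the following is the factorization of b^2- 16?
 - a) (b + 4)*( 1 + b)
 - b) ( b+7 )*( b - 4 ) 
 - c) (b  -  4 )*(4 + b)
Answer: c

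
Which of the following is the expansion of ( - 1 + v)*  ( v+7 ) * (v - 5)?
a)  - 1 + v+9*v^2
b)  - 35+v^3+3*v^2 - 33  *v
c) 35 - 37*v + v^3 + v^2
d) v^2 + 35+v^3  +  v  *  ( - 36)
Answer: c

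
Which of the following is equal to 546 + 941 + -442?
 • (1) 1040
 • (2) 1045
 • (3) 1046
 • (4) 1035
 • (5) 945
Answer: 2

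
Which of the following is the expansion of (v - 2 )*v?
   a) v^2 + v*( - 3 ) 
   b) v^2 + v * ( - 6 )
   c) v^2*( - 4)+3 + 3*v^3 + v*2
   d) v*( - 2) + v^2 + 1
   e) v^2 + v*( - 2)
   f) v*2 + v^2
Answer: e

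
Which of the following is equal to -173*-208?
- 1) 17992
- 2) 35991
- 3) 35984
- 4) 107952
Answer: 3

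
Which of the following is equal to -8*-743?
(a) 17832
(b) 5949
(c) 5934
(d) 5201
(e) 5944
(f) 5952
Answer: e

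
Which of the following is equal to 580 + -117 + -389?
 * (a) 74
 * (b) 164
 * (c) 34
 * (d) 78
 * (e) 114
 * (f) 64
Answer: a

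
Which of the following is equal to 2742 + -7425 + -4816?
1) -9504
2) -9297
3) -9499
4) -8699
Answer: 3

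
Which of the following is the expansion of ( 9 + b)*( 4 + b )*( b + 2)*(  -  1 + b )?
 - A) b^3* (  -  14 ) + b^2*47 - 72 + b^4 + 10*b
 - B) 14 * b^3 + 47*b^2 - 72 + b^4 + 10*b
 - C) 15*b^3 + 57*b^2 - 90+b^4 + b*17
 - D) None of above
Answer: B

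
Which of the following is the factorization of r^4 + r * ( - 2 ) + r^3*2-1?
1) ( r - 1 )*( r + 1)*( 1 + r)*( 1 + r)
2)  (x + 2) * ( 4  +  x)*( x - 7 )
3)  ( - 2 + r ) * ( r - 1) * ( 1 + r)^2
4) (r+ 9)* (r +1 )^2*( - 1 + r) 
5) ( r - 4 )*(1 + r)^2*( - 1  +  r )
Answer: 1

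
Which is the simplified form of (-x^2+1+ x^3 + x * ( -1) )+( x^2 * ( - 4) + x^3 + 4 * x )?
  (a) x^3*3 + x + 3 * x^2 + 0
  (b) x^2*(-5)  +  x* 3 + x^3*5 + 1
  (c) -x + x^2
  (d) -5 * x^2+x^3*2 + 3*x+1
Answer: d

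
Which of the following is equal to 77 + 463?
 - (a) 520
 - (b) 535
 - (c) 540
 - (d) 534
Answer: c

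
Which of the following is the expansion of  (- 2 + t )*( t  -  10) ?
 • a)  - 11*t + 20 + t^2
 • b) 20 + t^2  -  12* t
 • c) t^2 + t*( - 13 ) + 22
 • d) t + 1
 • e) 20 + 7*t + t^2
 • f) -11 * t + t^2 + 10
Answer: b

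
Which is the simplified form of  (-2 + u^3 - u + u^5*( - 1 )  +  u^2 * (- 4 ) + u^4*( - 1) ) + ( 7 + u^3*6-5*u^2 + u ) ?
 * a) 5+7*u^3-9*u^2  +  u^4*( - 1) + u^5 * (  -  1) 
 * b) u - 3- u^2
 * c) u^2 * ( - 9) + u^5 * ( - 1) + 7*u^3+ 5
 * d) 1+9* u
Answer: a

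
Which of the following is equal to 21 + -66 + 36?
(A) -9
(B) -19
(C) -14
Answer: A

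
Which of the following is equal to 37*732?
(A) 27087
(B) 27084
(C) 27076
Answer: B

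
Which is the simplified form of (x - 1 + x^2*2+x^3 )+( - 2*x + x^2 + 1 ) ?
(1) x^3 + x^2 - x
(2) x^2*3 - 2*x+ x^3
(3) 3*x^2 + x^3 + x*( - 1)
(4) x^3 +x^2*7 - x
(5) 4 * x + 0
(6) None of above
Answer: 3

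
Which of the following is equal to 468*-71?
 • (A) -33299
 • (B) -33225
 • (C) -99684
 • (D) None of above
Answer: D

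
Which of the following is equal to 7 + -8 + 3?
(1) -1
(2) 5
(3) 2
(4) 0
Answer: 3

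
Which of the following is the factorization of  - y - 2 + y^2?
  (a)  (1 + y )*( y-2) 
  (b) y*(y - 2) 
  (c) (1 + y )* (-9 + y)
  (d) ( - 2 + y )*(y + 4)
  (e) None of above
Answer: a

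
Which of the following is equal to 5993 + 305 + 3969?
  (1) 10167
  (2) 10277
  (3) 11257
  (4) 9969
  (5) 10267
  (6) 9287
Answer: 5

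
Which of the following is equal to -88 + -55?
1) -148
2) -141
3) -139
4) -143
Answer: 4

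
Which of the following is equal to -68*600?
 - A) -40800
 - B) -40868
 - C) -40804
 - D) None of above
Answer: A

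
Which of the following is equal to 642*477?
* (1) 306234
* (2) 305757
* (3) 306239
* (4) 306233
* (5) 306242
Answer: 1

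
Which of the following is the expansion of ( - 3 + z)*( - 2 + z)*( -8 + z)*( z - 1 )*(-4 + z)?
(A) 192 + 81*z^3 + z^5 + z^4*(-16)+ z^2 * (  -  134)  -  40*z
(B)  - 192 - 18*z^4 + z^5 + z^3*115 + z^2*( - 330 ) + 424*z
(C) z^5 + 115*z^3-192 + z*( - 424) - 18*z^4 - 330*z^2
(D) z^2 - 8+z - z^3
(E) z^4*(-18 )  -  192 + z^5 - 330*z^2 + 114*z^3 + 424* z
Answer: B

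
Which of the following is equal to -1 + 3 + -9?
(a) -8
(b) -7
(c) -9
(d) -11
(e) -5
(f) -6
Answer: b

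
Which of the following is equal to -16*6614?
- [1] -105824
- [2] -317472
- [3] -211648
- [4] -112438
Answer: 1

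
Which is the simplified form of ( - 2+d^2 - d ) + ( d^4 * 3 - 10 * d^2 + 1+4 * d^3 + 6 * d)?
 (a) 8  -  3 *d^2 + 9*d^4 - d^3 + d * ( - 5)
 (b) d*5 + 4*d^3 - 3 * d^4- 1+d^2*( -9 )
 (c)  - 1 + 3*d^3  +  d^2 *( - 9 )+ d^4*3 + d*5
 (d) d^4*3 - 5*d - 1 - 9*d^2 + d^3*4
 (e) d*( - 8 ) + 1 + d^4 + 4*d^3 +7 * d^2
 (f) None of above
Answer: f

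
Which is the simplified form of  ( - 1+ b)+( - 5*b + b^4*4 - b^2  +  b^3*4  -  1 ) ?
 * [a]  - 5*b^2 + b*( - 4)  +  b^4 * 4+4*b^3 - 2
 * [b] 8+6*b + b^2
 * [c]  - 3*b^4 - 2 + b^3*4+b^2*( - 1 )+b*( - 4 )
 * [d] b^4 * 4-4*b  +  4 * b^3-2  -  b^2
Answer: d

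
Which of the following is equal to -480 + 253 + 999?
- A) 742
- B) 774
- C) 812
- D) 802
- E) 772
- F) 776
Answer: E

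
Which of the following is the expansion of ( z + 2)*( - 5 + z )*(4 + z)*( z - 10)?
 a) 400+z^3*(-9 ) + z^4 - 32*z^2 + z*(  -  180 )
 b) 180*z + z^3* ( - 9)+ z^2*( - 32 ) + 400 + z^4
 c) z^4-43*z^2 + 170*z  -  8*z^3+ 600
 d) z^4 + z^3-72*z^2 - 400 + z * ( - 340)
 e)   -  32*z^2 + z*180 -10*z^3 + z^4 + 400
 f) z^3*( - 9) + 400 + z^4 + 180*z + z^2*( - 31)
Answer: b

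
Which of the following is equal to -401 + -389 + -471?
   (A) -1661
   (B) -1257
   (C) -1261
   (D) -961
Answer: C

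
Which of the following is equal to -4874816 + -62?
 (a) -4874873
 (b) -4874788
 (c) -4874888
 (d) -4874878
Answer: d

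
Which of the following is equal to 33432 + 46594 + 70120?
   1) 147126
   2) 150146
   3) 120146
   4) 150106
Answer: 2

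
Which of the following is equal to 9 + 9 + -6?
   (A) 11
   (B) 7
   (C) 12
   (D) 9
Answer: C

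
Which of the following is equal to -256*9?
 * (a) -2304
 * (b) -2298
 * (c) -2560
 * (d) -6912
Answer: a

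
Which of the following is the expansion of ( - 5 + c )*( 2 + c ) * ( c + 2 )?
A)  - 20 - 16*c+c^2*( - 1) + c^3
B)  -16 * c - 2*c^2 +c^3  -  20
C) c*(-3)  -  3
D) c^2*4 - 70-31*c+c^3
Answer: A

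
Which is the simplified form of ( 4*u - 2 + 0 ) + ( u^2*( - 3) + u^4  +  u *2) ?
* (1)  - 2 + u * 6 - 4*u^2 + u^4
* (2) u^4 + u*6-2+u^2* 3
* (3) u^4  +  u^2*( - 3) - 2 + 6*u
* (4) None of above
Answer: 3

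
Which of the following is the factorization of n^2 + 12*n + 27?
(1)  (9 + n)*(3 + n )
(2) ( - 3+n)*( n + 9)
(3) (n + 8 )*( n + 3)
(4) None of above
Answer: 1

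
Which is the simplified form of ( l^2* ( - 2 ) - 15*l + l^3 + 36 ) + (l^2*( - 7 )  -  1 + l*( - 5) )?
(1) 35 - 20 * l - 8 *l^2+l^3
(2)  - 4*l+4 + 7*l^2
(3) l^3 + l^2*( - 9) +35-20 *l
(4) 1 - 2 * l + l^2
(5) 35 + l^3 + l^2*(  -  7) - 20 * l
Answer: 3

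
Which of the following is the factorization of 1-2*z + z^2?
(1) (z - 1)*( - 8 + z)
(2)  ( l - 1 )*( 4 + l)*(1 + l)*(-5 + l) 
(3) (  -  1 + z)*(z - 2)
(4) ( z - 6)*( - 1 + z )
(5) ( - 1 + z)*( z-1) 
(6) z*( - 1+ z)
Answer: 5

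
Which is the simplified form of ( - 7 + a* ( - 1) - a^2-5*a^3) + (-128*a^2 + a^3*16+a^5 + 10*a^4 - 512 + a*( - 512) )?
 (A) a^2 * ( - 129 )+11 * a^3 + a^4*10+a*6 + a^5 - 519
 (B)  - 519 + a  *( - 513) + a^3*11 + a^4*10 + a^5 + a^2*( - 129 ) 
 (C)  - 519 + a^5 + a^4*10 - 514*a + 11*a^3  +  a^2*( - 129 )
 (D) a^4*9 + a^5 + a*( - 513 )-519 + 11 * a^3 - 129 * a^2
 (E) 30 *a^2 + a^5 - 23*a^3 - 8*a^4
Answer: B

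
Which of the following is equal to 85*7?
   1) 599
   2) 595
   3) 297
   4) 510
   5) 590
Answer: 2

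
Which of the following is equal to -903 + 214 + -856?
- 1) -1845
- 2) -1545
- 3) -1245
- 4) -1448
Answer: 2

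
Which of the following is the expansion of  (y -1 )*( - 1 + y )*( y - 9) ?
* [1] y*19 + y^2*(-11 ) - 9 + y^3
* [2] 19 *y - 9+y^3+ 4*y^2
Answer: 1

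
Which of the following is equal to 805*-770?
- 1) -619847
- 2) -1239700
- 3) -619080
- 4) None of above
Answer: 4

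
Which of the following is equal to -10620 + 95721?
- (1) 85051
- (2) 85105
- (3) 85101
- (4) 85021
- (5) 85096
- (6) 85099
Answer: 3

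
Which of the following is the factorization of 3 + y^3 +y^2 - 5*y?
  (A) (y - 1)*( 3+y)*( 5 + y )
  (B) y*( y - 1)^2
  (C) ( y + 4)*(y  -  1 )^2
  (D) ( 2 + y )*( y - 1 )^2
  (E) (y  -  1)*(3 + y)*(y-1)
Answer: E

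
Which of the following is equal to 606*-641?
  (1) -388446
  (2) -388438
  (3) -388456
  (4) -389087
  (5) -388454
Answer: 1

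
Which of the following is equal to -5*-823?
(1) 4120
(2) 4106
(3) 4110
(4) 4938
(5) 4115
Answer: 5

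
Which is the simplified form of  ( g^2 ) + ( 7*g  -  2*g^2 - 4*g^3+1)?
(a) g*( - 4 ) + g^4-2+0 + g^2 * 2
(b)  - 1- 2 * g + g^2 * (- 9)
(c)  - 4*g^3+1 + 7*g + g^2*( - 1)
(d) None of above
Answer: c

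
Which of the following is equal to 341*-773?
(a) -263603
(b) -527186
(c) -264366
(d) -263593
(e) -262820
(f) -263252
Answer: d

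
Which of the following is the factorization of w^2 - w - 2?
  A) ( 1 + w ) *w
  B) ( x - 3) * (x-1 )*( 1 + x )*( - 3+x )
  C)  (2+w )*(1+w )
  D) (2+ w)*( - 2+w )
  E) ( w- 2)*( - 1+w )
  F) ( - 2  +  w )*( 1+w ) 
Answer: F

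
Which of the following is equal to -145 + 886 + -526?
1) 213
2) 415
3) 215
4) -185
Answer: 3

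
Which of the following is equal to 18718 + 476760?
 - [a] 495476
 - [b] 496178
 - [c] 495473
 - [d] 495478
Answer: d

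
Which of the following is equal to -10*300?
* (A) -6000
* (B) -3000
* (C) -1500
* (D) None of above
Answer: B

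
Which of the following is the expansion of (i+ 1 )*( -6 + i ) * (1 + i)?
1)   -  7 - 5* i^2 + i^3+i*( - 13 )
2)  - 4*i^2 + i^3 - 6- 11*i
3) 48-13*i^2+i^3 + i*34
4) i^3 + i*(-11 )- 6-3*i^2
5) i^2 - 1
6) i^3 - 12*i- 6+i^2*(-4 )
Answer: 2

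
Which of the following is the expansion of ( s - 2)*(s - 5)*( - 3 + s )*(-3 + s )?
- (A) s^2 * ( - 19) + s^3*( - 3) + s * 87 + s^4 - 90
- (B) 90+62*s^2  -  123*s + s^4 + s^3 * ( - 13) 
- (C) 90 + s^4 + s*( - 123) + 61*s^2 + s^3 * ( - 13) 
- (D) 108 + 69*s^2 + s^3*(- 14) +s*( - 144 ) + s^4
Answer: C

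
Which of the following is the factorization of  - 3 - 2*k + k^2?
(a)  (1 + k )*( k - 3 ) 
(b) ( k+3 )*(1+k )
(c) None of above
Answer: a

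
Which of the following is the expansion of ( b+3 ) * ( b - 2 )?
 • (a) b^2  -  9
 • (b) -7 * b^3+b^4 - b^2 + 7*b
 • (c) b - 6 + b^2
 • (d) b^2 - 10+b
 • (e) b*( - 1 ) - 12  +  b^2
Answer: c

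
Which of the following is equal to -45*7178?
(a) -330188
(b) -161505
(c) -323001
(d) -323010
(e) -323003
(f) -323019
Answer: d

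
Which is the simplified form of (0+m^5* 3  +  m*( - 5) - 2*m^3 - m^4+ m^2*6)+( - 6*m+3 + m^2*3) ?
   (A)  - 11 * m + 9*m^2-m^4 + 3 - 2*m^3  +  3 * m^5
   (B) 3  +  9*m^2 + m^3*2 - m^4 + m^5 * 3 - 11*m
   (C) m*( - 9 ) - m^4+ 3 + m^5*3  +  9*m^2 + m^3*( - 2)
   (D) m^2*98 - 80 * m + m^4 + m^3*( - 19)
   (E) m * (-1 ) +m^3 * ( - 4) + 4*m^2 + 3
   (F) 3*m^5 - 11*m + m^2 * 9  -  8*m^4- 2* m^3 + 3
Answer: A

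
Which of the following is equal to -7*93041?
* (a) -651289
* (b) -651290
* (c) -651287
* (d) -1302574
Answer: c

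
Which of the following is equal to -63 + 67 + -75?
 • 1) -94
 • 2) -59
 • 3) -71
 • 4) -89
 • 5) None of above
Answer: 3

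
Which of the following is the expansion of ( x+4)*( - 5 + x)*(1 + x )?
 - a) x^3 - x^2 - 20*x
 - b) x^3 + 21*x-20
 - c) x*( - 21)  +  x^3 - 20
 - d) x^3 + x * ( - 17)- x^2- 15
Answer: c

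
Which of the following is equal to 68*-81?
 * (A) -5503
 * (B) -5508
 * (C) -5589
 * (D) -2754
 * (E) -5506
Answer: B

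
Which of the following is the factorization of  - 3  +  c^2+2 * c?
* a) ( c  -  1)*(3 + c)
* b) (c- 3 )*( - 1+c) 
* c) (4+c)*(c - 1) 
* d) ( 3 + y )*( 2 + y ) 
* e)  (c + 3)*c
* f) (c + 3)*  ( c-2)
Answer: a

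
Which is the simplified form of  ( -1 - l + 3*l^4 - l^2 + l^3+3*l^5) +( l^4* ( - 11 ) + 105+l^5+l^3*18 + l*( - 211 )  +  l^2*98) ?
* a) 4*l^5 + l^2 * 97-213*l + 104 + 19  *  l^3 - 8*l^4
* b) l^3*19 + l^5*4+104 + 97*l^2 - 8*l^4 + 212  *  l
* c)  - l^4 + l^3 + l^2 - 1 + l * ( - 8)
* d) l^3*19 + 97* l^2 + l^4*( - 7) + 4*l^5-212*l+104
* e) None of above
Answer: e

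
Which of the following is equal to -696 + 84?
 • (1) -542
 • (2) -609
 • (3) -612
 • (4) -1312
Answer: 3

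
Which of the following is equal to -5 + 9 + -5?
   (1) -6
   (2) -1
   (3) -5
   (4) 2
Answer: 2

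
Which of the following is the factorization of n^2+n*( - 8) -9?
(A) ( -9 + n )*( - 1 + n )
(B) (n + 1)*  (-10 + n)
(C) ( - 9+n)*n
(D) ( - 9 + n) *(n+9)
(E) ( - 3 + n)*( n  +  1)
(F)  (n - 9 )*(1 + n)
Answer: F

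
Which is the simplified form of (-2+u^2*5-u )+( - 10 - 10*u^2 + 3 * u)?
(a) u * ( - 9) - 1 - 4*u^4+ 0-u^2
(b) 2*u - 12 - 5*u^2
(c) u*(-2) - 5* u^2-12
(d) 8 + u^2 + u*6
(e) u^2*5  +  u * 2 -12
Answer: b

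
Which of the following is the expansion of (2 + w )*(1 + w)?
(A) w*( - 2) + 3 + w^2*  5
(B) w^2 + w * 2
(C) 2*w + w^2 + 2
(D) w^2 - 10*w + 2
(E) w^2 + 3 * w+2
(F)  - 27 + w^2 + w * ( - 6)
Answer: E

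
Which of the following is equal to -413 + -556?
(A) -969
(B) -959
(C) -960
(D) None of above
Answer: A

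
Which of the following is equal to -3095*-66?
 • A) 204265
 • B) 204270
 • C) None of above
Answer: B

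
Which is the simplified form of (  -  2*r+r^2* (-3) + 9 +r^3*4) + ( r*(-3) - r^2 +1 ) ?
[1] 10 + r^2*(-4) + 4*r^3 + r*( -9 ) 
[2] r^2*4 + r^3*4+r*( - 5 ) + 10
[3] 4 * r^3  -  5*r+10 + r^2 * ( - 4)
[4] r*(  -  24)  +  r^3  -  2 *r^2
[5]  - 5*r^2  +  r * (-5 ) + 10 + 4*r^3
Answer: 3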